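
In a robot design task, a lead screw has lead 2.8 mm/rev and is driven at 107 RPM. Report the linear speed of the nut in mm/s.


v = lead * (RPM/60) = 2.8*107/60 = 4.9933

4.9933 mm/s


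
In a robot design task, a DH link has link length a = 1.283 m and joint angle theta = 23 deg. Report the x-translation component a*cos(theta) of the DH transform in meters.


a*cos(theta) = 1.283*cos(23 deg) = 1.1810

1.1810 m


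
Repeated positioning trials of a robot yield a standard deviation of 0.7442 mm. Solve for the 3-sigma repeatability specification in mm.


repeatability = 3*sigma = 3*0.7442 = 2.2326

2.2326 mm


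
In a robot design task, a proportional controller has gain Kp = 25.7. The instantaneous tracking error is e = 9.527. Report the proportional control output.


u_P = Kp * e = 25.7 * 9.527 = 244.8439

244.8439


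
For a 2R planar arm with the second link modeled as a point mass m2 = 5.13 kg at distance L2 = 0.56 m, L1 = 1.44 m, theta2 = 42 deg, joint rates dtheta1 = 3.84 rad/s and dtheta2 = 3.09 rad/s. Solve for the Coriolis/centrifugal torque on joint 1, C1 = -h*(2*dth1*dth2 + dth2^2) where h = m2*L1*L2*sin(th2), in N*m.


h = m2*L1*L2*sin(th2) = 5.13*1.44*0.56*sin(42 deg) = 2.768081
C1 = -h*(2*3.84*3.09 + 3.09^2) = -2.768081*33.2793 = -92.1198

-92.1198 N*m


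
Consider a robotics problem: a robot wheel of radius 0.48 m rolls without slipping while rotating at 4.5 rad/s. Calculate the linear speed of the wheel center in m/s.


v = omega * r = 4.5 * 0.48 = 2.1600

2.1600 m/s


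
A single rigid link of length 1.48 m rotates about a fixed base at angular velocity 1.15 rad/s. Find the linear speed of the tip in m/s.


v = L*omega = 1.48 * 1.15 = 1.7020

1.7020 m/s


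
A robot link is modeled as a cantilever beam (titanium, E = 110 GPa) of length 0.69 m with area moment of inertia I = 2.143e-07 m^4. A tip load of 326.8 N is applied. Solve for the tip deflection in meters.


delta = F*L^3/(3*E*I) = 326.8*0.69^3/(3*1.100e+11*2.143e-07)
      = 107.3567412/70719 = 0.0015

0.0015 m


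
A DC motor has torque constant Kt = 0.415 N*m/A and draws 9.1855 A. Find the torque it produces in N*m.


tau = Kt * I = 0.415*9.1855 = 3.8120

3.8120 N*m


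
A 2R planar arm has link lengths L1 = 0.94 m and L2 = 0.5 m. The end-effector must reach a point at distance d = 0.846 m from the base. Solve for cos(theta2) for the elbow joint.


cos(th2) = (d^2 - L1^2 - L2^2)/(2*L1*L2) = (0.846^2 - 0.94^2 - 0.5^2)/(2*0.94*0.5) = -0.4446

-0.4446


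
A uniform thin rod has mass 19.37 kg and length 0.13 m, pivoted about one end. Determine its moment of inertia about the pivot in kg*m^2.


I = (1/3)*m*L^2 = (1/3)*19.37*0.13^2 = 0.1091

0.1091 kg*m^2


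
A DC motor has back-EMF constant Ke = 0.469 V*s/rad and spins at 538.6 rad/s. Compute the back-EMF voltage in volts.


V_emf = Ke * omega = 0.469*538.6 = 252.6034

252.6034 V


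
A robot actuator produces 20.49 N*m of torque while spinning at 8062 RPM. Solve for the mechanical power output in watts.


omega = 8062 * 2*pi/60 = 844.250666 rad/s
P = tau * omega = 20.49 * 844.250666 = 17298.6961

17298.6961 W


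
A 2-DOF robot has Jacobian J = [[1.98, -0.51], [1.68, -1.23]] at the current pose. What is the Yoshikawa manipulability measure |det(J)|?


det(J) = 1.98*-1.23 - (-0.51)*(1.68) = -1.5786
|det(J)| = 1.5786

1.5786


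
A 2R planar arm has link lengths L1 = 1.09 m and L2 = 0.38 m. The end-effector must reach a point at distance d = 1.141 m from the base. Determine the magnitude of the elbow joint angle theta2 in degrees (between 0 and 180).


cos(th2) = (d^2 - L1^2 - L2^2)/(2*L1*L2) = (1.141^2 - 1.09^2 - 0.38^2)/(2*1.09*0.38) = -0.03696161
th2 = acos(-0.03696161) = 92.1182 deg

92.1182 degrees


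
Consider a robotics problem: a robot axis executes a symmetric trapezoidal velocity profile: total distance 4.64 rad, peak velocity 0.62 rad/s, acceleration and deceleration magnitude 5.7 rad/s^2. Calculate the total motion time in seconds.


t_acc = v/a = 0.62/5.7 = 0.108772 s
d_acc = v^2/(2a) = 0.033719 rad (each ramp)
d_cruise = 4.64 - 2*0.033719 = 4.572562 rad
t_cruise = 4.572562/0.62 = 7.375100 s
t_total = 2*0.108772 + 7.375100 = 7.5926

7.5926 s


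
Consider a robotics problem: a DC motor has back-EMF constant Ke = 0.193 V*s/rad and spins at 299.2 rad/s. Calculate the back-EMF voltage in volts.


V_emf = Ke * omega = 0.193*299.2 = 57.7456

57.7456 V


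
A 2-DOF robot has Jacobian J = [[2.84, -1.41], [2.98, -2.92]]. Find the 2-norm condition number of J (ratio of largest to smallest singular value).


JJ^T eigenvalues: trace(JJ^T) = 27.4605, det(JJ^T) = det(J)^2 = 16.73628100
s_max^2 = (27.4605 + sqrt(687.13393625))/2 = 26.83686986
s_min^2 = (27.4605 - sqrt(687.13393625))/2 = 0.62363014
kappa = s_max/s_min = sqrt(26.83686986/0.62363014) = 6.5600

6.5600


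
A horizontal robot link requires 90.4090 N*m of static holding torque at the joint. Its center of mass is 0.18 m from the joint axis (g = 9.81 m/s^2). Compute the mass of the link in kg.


m = tau / (g*L) = 90.4090 / (9.81 * 0.18) = 51.2000

51.2000 kg


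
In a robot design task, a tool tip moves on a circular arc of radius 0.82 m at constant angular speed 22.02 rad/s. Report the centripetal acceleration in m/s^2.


a_c = omega^2 * r = 22.02^2 * 0.82 = 397.6019

397.6019 m/s^2


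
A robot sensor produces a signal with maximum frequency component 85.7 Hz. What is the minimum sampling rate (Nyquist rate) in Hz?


f_s,min = 2*f_max = 2*85.7 = 171.4000

171.4000 Hz


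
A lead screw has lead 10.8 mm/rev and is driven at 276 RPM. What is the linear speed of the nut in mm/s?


v = lead * (RPM/60) = 10.8*276/60 = 49.6800

49.6800 mm/s


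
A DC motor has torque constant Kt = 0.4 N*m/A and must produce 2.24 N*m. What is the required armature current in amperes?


I = tau / Kt = 2.24/0.4 = 5.6000

5.6000 A


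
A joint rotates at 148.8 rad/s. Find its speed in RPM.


RPM = 148.8 * 60/(2*pi) = 1420.9353

1420.9353 RPM


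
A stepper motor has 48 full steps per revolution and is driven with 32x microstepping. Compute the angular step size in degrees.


step = 360/(48*32) = 360/1536 = 0.2344

0.2344 degrees


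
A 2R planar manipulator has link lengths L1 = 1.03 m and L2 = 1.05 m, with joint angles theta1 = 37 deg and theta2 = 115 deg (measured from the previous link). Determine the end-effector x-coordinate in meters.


x = L1*cos(th1) + L2*cos(th1+th2) = 1.03*cos(37 deg) + 1.05*cos(152 deg) = -0.1045

-0.1045 m


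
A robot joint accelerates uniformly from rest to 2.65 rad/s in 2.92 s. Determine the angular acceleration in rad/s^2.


alpha = delta_omega / t = 2.65 / 2.92 = 0.9075

0.9075 rad/s^2


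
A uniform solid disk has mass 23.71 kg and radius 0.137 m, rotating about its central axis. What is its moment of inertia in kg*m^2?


I = (1/2)*m*R^2 = 0.5*23.71*0.137^2 = 0.2225

0.2225 kg*m^2


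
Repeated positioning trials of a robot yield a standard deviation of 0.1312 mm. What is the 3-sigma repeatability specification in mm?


repeatability = 3*sigma = 3*0.1312 = 0.3936

0.3936 mm


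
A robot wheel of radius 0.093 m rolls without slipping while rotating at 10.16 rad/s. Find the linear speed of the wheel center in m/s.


v = omega * r = 10.16 * 0.093 = 0.9449

0.9449 m/s


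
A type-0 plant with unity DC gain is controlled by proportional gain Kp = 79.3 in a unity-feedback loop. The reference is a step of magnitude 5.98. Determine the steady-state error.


e_ss = R/(1 + Kp) = 5.98/(1 + 79.3) = 5.98/80.3000 = 0.0745

0.0745


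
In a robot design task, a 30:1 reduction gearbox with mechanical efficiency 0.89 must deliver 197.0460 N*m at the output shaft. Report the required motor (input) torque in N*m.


tau_in = tau_out / (N * eta) = 197.0460 / (30 * 0.89) = 7.3800

7.3800 N*m


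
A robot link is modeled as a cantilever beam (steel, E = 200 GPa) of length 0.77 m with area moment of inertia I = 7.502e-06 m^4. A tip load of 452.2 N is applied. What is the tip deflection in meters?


delta = F*L^3/(3*E*I) = 452.2*0.77^3/(3*2.000e+11*7.502e-06)
      = 206.4442226/4501200 = 4.5864e-05

4.5864e-05 m


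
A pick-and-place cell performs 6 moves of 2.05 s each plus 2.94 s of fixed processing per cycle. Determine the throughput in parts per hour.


T_cycle = 6*2.05 + 2.94 = 15.2400 s
rate = 3600/T = 236.2205

236.2205 parts/hour


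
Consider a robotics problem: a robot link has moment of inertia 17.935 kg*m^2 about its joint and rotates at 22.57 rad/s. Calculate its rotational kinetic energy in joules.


KE = (1/2)*I*omega^2 = 0.5*17.935*22.57^2 = 4568.0884

4568.0884 J


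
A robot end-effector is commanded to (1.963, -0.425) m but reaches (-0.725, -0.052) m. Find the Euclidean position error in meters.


dx = -0.725 - (1.963) = -2.6880, dy = -0.052 - (-0.425) = 0.3730
err = sqrt(7.225344 + 0.139129) = 2.7138

2.7138 m


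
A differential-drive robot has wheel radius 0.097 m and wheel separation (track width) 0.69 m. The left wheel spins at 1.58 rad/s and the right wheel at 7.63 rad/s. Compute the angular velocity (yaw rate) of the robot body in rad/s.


omega = r*(wR - wL)/L = 0.097*(7.63 - (1.58))/0.69 = 0.8505

0.8505 rad/s


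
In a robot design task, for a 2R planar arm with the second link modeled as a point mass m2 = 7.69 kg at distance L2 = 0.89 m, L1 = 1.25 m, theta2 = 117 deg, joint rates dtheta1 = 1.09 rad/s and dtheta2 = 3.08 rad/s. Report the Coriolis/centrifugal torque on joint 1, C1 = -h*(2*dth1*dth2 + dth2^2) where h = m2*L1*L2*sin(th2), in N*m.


h = m2*L1*L2*sin(th2) = 7.69*1.25*0.89*sin(117 deg) = 7.622672
C1 = -h*(2*1.09*3.08 + 3.08^2) = -7.622672*16.2008 = -123.4934

-123.4934 N*m


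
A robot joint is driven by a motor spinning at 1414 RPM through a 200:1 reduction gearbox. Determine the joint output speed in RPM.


omega_joint = omega_motor / N = 1414 / 200 = 7.0700

7.0700 RPM


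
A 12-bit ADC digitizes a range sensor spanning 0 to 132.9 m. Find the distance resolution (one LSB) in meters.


res = range / 2^n = 132.9/2^12 = 132.9/4096 = 0.0324

0.0324 m


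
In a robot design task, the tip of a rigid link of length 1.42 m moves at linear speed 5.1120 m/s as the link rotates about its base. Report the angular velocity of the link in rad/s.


omega = v / L = 5.1120 / 1.42 = 3.6000

3.6000 rad/s


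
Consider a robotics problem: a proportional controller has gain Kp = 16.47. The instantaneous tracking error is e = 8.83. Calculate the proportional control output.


u_P = Kp * e = 16.47 * 8.83 = 145.4301

145.4301


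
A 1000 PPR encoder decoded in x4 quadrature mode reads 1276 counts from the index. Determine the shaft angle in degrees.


angle = counts * 360 / (PPR*4) = 1276 * 360 / 4000 = 114.8400

114.8400 degrees


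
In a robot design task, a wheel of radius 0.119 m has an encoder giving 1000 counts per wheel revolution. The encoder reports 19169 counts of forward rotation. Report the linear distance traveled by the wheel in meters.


revs = 19169/1000 = 19.169000
d = revs * 2*pi*r = 19.169000 * 2*pi*0.119 = 14.3326

14.3326 m


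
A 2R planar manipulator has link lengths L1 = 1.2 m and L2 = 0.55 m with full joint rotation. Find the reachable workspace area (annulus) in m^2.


r_max = L1 + L2 = 1.7500, r_min = |L1 - L2| = 0.6500
A = pi*(r_max^2 - r_min^2) = pi*(3.0625 - 0.4225) = 8.2938

8.2938 m^2


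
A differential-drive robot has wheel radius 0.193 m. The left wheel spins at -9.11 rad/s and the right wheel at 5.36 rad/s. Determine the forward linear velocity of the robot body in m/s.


v = r*(wR + wL)/2 = 0.193*(5.36 + -9.11)/2 = -0.3619

-0.3619 m/s


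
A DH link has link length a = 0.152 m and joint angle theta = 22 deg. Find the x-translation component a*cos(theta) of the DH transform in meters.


a*cos(theta) = 0.152*cos(22 deg) = 0.1409

0.1409 m


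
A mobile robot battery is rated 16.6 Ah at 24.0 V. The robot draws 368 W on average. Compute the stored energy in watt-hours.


E = capacity * V = 16.6*24.0 = 398.4000

398.4000 Wh


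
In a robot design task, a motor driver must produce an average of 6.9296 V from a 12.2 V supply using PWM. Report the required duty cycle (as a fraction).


D = V_avg/V_supply = 6.9296/12.2 = 0.5680

0.5680


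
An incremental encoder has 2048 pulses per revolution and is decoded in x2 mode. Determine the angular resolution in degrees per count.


resolution = 360 / (PPR * 2) = 360 / 4096 = 0.0879

0.0879 degrees


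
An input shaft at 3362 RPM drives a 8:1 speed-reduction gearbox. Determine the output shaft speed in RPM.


omega_out = omega_in / N = 3362 / 8 = 420.2500

420.2500 RPM


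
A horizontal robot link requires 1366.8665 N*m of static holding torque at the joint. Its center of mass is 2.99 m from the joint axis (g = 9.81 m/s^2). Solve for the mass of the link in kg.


m = tau / (g*L) = 1366.8665 / (9.81 * 2.99) = 46.6000

46.6000 kg


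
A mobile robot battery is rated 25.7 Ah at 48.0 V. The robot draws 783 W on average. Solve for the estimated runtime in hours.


E = 25.7*48.0 = 1233.6000 Wh
t = E/P = 1233.6000/783 = 1.5755

1.5755 hours


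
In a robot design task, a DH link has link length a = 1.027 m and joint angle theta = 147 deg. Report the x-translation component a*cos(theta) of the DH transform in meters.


a*cos(theta) = 1.027*cos(147 deg) = -0.8613

-0.8613 m


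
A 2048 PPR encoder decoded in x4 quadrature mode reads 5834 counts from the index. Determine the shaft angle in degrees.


angle = counts * 360 / (PPR*4) = 5834 * 360 / 8192 = 256.3770

256.3770 degrees


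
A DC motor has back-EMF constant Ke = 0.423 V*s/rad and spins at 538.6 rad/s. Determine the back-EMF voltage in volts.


V_emf = Ke * omega = 0.423*538.6 = 227.8278

227.8278 V


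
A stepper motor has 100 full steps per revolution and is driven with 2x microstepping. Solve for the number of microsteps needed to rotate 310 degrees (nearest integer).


step_size = 360/(100*2) = 360/200 = 1.800000 deg
n = 310/(360/200) = 310*200/360 = 172.2222 -> 172

172 steps


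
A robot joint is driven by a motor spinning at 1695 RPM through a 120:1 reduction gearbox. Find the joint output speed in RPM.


omega_joint = omega_motor / N = 1695 / 120 = 14.1250

14.1250 RPM


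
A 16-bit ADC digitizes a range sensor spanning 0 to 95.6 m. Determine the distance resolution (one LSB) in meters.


res = range / 2^n = 95.6/2^16 = 95.6/65536 = 0.0015

0.0015 m


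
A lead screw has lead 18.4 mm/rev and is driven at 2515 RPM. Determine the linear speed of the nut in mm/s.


v = lead * (RPM/60) = 18.4*2515/60 = 771.2667

771.2667 mm/s


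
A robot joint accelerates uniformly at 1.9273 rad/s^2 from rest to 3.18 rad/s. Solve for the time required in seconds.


t = delta_omega / alpha = 3.18 / 1.9273 = 1.6500

1.6500 s


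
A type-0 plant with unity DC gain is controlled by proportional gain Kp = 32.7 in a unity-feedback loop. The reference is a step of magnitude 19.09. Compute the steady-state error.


e_ss = R/(1 + Kp) = 19.09/(1 + 32.7) = 19.09/33.7000 = 0.5665

0.5665


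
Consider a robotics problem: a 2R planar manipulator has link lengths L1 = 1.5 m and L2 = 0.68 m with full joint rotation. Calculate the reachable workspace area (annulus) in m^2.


r_max = L1 + L2 = 2.1800, r_min = |L1 - L2| = 0.8200
A = pi*(r_max^2 - r_min^2) = pi*(4.7524 - 0.6724) = 12.8177

12.8177 m^2


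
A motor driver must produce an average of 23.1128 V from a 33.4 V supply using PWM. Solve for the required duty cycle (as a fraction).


D = V_avg/V_supply = 23.1128/33.4 = 0.6920

0.6920


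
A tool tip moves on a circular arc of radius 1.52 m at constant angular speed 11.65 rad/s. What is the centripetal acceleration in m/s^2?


a_c = omega^2 * r = 11.65^2 * 1.52 = 206.2982

206.2982 m/s^2


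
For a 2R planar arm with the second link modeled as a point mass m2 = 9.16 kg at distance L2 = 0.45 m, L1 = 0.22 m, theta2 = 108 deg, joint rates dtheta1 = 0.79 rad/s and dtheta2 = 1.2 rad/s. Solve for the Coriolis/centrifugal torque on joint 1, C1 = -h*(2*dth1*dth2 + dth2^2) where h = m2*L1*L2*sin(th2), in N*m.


h = m2*L1*L2*sin(th2) = 9.16*0.22*0.45*sin(108 deg) = 0.862456
C1 = -h*(2*0.79*1.2 + 1.2^2) = -0.862456*3.3360 = -2.8772

-2.8772 N*m


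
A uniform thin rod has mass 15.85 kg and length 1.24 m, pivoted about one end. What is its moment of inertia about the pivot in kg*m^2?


I = (1/3)*m*L^2 = (1/3)*15.85*1.24^2 = 8.1237

8.1237 kg*m^2


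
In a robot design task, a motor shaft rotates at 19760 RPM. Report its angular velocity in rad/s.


omega = 19760 * 2*pi/60 = 2069.2624

2069.2624 rad/s


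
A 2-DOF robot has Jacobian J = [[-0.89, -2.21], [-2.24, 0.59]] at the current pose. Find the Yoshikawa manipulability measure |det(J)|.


det(J) = -0.89*0.59 - (-2.21)*(-2.24) = -5.4755
|det(J)| = 5.4755

5.4755


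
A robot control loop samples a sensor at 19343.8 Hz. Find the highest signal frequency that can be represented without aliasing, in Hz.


f_max = f_s/2 = 19343.8/2 = 9671.9000

9671.9000 Hz


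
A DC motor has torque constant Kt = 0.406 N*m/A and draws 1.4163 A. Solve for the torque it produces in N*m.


tau = Kt * I = 0.406*1.4163 = 0.5750

0.5750 N*m


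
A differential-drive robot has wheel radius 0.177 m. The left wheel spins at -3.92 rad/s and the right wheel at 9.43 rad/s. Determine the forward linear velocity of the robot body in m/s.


v = r*(wR + wL)/2 = 0.177*(9.43 + -3.92)/2 = 0.4876

0.4876 m/s


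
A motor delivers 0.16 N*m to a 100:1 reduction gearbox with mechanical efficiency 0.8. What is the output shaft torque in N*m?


tau_out = tau_in * N * eta = 0.16 * 100 * 0.8 = 12.8000

12.8000 N*m


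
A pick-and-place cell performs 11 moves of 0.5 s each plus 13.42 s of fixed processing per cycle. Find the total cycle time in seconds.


T = 11*0.5 + 13.42 = 18.9200

18.9200 s


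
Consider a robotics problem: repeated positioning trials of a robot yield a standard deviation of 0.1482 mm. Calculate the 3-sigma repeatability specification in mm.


repeatability = 3*sigma = 3*0.1482 = 0.4446

0.4446 mm


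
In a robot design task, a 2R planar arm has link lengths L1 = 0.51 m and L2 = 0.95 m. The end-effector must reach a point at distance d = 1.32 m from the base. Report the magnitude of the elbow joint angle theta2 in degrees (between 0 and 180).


cos(th2) = (d^2 - L1^2 - L2^2)/(2*L1*L2) = (1.32^2 - 0.51^2 - 0.95^2)/(2*0.51*0.95) = 0.59834881
th2 = acos(0.59834881) = 53.2483 deg

53.2483 degrees


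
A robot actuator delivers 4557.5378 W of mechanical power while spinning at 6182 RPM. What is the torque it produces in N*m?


omega = 6182 * 2*pi/60 = 647.377526 rad/s
tau = P / omega = 4557.5378 / 647.377526 = 7.0400

7.0400 N*m


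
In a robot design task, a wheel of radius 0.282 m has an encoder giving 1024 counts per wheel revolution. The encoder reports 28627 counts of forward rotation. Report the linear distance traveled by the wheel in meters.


revs = 28627/1024 = 27.956055
d = revs * 2*pi*r = 27.956055 * 2*pi*0.282 = 49.5342

49.5342 m


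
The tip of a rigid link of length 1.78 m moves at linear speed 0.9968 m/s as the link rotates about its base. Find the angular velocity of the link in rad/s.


omega = v / L = 0.9968 / 1.78 = 0.5600

0.5600 rad/s


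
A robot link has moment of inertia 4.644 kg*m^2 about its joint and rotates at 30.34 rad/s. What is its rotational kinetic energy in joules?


KE = (1/2)*I*omega^2 = 0.5*4.644*30.34^2 = 2137.4372

2137.4372 J


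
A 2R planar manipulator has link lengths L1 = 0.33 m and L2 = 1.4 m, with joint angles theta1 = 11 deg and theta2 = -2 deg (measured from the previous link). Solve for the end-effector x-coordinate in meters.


x = L1*cos(th1) + L2*cos(th1+th2) = 0.33*cos(11 deg) + 1.4*cos(9 deg) = 1.7067

1.7067 m


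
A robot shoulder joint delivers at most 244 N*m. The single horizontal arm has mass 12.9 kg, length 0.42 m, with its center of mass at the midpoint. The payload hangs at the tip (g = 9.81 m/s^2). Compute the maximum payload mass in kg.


tau_arm = m_arm*g*(L/2) = 12.9*9.81*0.42/2 = 26.5753 N*m
tau_payload = tau_max - tau_arm = 244 - 26.5753 = 217.4247
m_payload = tau_payload / (g*L) = 217.4247 / (9.81*0.42) = 52.7704

52.7704 kg


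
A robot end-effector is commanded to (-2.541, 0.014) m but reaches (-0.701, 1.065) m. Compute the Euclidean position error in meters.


dx = -0.701 - (-2.541) = 1.8400, dy = 1.065 - (0.014) = 1.0510
err = sqrt(3.385600 + 1.104601) = 2.1190

2.1190 m


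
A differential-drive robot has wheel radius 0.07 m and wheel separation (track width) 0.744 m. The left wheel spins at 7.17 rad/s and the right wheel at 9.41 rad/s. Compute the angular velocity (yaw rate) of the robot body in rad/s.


omega = r*(wR - wL)/L = 0.07*(9.41 - (7.17))/0.744 = 0.2108

0.2108 rad/s


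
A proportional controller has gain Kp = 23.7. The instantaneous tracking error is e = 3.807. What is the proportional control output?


u_P = Kp * e = 23.7 * 3.807 = 90.2259

90.2259


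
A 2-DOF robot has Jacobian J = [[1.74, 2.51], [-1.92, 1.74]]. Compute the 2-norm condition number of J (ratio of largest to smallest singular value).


JJ^T eigenvalues: trace(JJ^T) = 16.0417, det(JJ^T) = det(J)^2 = 61.57227024
s_max^2 = (16.0417 + sqrt(11.04705793))/2 = 9.68270573
s_min^2 = (16.0417 - sqrt(11.04705793))/2 = 6.35899427
kappa = s_max/s_min = sqrt(9.68270573/6.35899427) = 1.2340

1.2340


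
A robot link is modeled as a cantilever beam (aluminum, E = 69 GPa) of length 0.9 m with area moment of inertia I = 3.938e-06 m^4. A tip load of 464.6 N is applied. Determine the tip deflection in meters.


delta = F*L^3/(3*E*I) = 464.6*0.9^3/(3*6.900e+10*3.938e-06)
      = 338.6934/815166 = 4.1549e-04

4.1549e-04 m


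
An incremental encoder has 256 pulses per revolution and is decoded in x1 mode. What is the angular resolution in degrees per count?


resolution = 360 / (PPR * 1) = 360 / 256 = 1.4062

1.4062 degrees


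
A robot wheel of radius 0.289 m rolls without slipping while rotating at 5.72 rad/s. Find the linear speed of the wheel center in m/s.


v = omega * r = 5.72 * 0.289 = 1.6531

1.6531 m/s


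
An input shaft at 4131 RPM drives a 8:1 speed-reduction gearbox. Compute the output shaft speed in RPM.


omega_out = omega_in / N = 4131 / 8 = 516.3750

516.3750 RPM


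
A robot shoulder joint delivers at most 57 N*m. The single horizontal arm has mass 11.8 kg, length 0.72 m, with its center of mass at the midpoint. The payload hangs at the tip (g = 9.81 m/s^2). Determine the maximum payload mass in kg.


tau_arm = m_arm*g*(L/2) = 11.8*9.81*0.72/2 = 41.6729 N*m
tau_payload = tau_max - tau_arm = 57 - 41.6729 = 15.3271
m_payload = tau_payload / (g*L) = 15.3271 / (9.81*0.72) = 2.1700

2.1700 kg


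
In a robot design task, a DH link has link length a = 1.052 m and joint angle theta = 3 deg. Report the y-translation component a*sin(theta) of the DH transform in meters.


a*sin(theta) = 1.052*sin(3 deg) = 0.0551

0.0551 m


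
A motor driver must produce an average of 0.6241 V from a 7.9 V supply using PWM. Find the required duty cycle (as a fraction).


D = V_avg/V_supply = 0.6241/7.9 = 0.0790

0.0790


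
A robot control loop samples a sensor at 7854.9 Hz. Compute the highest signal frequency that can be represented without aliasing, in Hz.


f_max = f_s/2 = 7854.9/2 = 3927.4500

3927.4500 Hz


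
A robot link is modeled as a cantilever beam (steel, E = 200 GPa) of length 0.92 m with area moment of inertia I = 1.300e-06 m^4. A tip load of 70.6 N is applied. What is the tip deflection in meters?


delta = F*L^3/(3*E*I) = 70.6*0.92^3/(3*2.000e+11*1.300e-06)
      = 54.9753728/780000 = 7.0481e-05

7.0481e-05 m


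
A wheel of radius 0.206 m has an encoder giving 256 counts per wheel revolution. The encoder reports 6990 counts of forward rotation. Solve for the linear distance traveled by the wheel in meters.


revs = 6990/256 = 27.304688
d = revs * 2*pi*r = 27.304688 * 2*pi*0.206 = 35.3414

35.3414 m


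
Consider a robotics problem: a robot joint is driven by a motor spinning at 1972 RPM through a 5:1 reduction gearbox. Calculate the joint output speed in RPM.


omega_joint = omega_motor / N = 1972 / 5 = 394.4000

394.4000 RPM


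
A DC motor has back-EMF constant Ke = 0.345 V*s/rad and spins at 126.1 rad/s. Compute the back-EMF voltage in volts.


V_emf = Ke * omega = 0.345*126.1 = 43.5045

43.5045 V


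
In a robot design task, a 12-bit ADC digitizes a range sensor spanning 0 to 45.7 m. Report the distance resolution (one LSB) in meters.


res = range / 2^n = 45.7/2^12 = 45.7/4096 = 0.0112

0.0112 m


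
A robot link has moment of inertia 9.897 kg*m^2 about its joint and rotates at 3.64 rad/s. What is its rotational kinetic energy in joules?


KE = (1/2)*I*omega^2 = 0.5*9.897*3.64^2 = 65.5656

65.5656 J


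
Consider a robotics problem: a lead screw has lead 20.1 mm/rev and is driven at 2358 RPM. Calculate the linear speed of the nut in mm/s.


v = lead * (RPM/60) = 20.1*2358/60 = 789.9300

789.9300 mm/s


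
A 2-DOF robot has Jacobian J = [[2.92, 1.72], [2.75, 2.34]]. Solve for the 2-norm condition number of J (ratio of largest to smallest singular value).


JJ^T eigenvalues: trace(JJ^T) = 24.5229, det(JJ^T) = det(J)^2 = 4.42176784
s_max^2 = (24.5229 + sqrt(583.68555305))/2 = 24.34124256
s_min^2 = (24.5229 - sqrt(583.68555305))/2 = 0.18165744
kappa = s_max/s_min = sqrt(24.34124256/0.18165744) = 11.5756

11.5756


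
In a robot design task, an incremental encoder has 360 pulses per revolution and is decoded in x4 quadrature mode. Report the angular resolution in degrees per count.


resolution = 360 / (PPR * 4) = 360 / 1440 = 0.2500

0.2500 degrees


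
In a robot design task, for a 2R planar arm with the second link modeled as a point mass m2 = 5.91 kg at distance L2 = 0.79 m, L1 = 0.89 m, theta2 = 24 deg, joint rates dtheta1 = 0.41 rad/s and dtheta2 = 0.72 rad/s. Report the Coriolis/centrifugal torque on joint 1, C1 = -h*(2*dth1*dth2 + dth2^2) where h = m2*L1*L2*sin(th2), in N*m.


h = m2*L1*L2*sin(th2) = 5.91*0.89*0.79*sin(24 deg) = 1.690121
C1 = -h*(2*0.41*0.72 + 0.72^2) = -1.690121*1.1088 = -1.8740

-1.8740 N*m


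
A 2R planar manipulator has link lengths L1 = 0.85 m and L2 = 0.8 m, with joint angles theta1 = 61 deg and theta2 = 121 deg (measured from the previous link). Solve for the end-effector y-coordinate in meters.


y = L1*sin(th1) + L2*sin(th1+th2) = 0.85*sin(61 deg) + 0.8*sin(182 deg) = 0.7155

0.7155 m


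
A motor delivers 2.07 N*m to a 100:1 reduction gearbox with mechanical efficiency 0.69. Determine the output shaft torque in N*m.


tau_out = tau_in * N * eta = 2.07 * 100 * 0.69 = 142.8300

142.8300 N*m


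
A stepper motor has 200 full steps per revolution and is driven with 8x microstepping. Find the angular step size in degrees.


step = 360/(200*8) = 360/1600 = 0.2250

0.2250 degrees


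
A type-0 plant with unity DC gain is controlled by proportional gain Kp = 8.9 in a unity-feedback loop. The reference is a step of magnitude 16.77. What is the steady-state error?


e_ss = R/(1 + Kp) = 16.77/(1 + 8.9) = 16.77/9.9000 = 1.6939

1.6939


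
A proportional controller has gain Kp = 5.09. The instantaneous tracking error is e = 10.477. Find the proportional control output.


u_P = Kp * e = 5.09 * 10.477 = 53.3279

53.3279


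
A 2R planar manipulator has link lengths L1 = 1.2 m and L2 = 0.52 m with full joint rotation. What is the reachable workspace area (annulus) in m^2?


r_max = L1 + L2 = 1.7200, r_min = |L1 - L2| = 0.6800
A = pi*(r_max^2 - r_min^2) = pi*(2.9584 - 0.4624) = 7.8414

7.8414 m^2


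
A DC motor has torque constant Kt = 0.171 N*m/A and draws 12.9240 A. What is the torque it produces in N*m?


tau = Kt * I = 0.171*12.9240 = 2.2100

2.2100 N*m


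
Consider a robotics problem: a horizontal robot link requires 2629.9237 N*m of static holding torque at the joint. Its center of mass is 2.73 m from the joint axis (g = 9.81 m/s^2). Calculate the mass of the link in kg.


m = tau / (g*L) = 2629.9237 / (9.81 * 2.73) = 98.2000

98.2000 kg


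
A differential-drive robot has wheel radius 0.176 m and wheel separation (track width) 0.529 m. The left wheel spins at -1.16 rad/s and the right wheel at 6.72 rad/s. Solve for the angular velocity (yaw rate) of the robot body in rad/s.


omega = r*(wR - wL)/L = 0.176*(6.72 - (-1.16))/0.529 = 2.6217

2.6217 rad/s


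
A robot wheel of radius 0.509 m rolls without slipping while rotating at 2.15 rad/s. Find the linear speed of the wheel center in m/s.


v = omega * r = 2.15 * 0.509 = 1.0943

1.0943 m/s


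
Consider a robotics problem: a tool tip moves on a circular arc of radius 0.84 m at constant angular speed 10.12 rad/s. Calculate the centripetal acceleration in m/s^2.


a_c = omega^2 * r = 10.12^2 * 0.84 = 86.0281

86.0281 m/s^2


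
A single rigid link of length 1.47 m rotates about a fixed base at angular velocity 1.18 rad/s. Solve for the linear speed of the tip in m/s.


v = L*omega = 1.47 * 1.18 = 1.7346

1.7346 m/s


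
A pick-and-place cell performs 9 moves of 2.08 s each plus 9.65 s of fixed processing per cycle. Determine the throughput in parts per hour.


T_cycle = 9*2.08 + 9.65 = 28.3700 s
rate = 3600/T = 126.8946

126.8946 parts/hour


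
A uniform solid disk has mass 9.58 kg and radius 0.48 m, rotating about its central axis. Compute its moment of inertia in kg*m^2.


I = (1/2)*m*R^2 = 0.5*9.58*0.48^2 = 1.1036

1.1036 kg*m^2


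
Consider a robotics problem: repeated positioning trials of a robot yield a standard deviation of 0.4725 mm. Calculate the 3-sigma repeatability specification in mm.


repeatability = 3*sigma = 3*0.4725 = 1.4175

1.4175 mm


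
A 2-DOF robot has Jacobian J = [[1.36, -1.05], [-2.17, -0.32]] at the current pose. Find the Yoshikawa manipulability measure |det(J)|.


det(J) = 1.36*-0.32 - (-1.05)*(-2.17) = -2.7137
|det(J)| = 2.7137

2.7137


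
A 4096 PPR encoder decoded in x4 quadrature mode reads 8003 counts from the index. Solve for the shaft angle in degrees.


angle = counts * 360 / (PPR*4) = 8003 * 360 / 16384 = 175.8472

175.8472 degrees


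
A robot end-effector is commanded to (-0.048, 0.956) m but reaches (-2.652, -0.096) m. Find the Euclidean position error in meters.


dx = -2.652 - (-0.048) = -2.6040, dy = -0.096 - (0.956) = -1.0520
err = sqrt(6.780816 + 1.106704) = 2.8085

2.8085 m


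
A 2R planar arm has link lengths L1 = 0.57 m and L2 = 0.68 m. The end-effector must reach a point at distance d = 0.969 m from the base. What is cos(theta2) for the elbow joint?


cos(th2) = (d^2 - L1^2 - L2^2)/(2*L1*L2) = (0.969^2 - 0.57^2 - 0.68^2)/(2*0.57*0.68) = 0.1956

0.1956


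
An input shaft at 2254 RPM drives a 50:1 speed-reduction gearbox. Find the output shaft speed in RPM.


omega_out = omega_in / N = 2254 / 50 = 45.0800

45.0800 RPM


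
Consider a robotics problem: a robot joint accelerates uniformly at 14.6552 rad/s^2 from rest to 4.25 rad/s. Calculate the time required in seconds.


t = delta_omega / alpha = 4.25 / 14.6552 = 0.2900

0.2900 s


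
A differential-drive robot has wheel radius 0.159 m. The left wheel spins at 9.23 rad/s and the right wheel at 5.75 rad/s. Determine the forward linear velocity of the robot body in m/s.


v = r*(wR + wL)/2 = 0.159*(5.75 + 9.23)/2 = 1.1909

1.1909 m/s


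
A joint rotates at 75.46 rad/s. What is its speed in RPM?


RPM = 75.46 * 60/(2*pi) = 720.5899

720.5899 RPM


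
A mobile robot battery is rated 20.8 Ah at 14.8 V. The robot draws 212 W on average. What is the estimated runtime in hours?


E = 20.8*14.8 = 307.8400 Wh
t = E/P = 307.8400/212 = 1.4521

1.4521 hours


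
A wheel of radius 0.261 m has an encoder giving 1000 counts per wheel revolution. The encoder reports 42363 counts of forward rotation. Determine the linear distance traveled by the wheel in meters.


revs = 42363/1000 = 42.363000
d = revs * 2*pi*r = 42.363000 * 2*pi*0.261 = 69.4716

69.4716 m


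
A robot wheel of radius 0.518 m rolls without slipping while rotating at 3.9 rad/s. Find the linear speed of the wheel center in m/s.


v = omega * r = 3.9 * 0.518 = 2.0202

2.0202 m/s


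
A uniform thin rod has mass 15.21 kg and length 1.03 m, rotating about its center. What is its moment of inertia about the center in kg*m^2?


I = (1/12)*m*L^2 = (1/12)*15.21*1.03^2 = 1.3447

1.3447 kg*m^2


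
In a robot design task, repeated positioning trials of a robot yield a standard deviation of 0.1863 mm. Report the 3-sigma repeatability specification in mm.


repeatability = 3*sigma = 3*0.1863 = 0.5589

0.5589 mm


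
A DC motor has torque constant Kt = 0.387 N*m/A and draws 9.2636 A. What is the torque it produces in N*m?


tau = Kt * I = 0.387*9.2636 = 3.5850

3.5850 N*m


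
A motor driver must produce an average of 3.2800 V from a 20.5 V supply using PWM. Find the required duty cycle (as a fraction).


D = V_avg/V_supply = 3.2800/20.5 = 0.1600

0.1600


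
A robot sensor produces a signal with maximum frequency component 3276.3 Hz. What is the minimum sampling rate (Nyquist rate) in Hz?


f_s,min = 2*f_max = 2*3276.3 = 6552.6000

6552.6000 Hz


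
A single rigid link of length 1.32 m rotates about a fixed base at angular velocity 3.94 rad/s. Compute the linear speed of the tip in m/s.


v = L*omega = 1.32 * 3.94 = 5.2008

5.2008 m/s


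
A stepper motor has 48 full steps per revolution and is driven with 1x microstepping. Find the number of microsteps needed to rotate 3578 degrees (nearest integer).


step_size = 360/(48*1) = 360/48 = 7.500000 deg
n = 3578/(360/48) = 3578*48/360 = 477.0667 -> 477

477 steps


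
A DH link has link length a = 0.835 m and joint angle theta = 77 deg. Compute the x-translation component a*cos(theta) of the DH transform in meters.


a*cos(theta) = 0.835*cos(77 deg) = 0.1878

0.1878 m


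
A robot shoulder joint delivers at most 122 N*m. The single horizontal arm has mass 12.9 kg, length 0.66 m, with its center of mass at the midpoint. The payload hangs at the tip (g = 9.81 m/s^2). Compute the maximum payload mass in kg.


tau_arm = m_arm*g*(L/2) = 12.9*9.81*0.66/2 = 41.7612 N*m
tau_payload = tau_max - tau_arm = 122 - 41.7612 = 80.2388
m_payload = tau_payload / (g*L) = 80.2388 / (9.81*0.66) = 12.3929

12.3929 kg


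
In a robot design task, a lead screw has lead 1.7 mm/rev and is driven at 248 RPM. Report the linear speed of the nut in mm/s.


v = lead * (RPM/60) = 1.7*248/60 = 7.0267

7.0267 mm/s


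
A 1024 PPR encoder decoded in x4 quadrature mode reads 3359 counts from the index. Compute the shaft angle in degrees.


angle = counts * 360 / (PPR*4) = 3359 * 360 / 4096 = 295.2246

295.2246 degrees


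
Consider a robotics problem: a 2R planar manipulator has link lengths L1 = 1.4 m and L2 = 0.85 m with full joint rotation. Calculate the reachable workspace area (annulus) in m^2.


r_max = L1 + L2 = 2.2500, r_min = |L1 - L2| = 0.5500
A = pi*(r_max^2 - r_min^2) = pi*(5.0625 - 0.3025) = 14.9540

14.9540 m^2


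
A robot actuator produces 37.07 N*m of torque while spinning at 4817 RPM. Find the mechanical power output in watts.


omega = 4817 * 2*pi/60 = 504.435060 rad/s
P = tau * omega = 37.07 * 504.435060 = 18699.4077

18699.4077 W


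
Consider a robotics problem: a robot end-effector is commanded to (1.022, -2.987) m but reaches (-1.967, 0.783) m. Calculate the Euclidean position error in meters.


dx = -1.967 - (1.022) = -2.9890, dy = 0.783 - (-2.987) = 3.7700
err = sqrt(8.934121 + 14.212900) = 4.8111

4.8111 m


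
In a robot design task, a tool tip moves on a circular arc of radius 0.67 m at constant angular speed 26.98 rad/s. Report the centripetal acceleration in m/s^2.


a_c = omega^2 * r = 26.98^2 * 0.67 = 487.7067

487.7067 m/s^2


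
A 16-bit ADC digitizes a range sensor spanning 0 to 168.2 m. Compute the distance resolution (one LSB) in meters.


res = range / 2^n = 168.2/2^16 = 168.2/65536 = 0.0026

0.0026 m


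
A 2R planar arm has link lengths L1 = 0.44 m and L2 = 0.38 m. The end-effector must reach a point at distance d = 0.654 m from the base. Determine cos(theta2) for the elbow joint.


cos(th2) = (d^2 - L1^2 - L2^2)/(2*L1*L2) = (0.654^2 - 0.44^2 - 0.38^2)/(2*0.44*0.38) = 0.2683

0.2683


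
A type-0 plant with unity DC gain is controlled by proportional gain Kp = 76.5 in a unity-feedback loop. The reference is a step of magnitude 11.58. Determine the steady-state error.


e_ss = R/(1 + Kp) = 11.58/(1 + 76.5) = 11.58/77.5000 = 0.1494

0.1494


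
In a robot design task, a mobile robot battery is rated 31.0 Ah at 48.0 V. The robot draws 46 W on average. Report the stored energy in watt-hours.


E = capacity * V = 31.0*48.0 = 1488.0000

1488.0000 Wh


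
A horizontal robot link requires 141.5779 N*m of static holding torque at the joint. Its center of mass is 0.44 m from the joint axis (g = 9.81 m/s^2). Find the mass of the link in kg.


m = tau / (g*L) = 141.5779 / (9.81 * 0.44) = 32.8000

32.8000 kg


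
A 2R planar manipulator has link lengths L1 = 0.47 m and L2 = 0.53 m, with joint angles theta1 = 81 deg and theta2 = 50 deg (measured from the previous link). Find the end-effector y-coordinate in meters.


y = L1*sin(th1) + L2*sin(th1+th2) = 0.47*sin(81 deg) + 0.53*sin(131 deg) = 0.8642

0.8642 m


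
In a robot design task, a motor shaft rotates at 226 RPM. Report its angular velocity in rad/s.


omega = 226 * 2*pi/60 = 23.6667

23.6667 rad/s


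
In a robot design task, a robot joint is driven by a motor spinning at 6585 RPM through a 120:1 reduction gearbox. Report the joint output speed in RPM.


omega_joint = omega_motor / N = 6585 / 120 = 54.8750

54.8750 RPM


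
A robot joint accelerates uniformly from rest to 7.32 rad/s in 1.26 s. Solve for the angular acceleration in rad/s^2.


alpha = delta_omega / t = 7.32 / 1.26 = 5.8095

5.8095 rad/s^2


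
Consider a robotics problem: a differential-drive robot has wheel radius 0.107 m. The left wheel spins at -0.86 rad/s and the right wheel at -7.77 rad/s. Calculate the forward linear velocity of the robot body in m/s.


v = r*(wR + wL)/2 = 0.107*(-7.77 + -0.86)/2 = -0.4617

-0.4617 m/s


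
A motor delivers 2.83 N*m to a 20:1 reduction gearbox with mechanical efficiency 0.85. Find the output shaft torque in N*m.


tau_out = tau_in * N * eta = 2.83 * 20 * 0.85 = 48.1100

48.1100 N*m


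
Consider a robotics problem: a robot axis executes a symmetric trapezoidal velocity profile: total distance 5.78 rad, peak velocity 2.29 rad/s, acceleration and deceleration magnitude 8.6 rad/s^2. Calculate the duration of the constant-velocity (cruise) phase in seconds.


t_acc = v/a = 0.266279 s, d_acc = v^2/(2a) = 0.304890 rad each
d_cruise = 5.78 - 2*0.304890 = 5.170220 rad
t_cruise = d_cruise/v = 5.170220/2.29 = 2.2577

2.2577 s


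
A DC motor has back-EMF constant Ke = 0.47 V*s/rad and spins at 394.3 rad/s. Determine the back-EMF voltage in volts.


V_emf = Ke * omega = 0.47*394.3 = 185.3210

185.3210 V


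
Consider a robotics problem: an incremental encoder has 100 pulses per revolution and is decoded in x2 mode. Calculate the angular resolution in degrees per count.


resolution = 360 / (PPR * 2) = 360 / 200 = 1.8000

1.8000 degrees


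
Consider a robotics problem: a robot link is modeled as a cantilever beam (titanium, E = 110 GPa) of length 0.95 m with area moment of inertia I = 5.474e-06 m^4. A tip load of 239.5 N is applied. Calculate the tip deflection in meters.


delta = F*L^3/(3*E*I) = 239.5*0.95^3/(3*1.100e+11*5.474e-06)
      = 205.3413125/1806420 = 1.1367e-04

1.1367e-04 m
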